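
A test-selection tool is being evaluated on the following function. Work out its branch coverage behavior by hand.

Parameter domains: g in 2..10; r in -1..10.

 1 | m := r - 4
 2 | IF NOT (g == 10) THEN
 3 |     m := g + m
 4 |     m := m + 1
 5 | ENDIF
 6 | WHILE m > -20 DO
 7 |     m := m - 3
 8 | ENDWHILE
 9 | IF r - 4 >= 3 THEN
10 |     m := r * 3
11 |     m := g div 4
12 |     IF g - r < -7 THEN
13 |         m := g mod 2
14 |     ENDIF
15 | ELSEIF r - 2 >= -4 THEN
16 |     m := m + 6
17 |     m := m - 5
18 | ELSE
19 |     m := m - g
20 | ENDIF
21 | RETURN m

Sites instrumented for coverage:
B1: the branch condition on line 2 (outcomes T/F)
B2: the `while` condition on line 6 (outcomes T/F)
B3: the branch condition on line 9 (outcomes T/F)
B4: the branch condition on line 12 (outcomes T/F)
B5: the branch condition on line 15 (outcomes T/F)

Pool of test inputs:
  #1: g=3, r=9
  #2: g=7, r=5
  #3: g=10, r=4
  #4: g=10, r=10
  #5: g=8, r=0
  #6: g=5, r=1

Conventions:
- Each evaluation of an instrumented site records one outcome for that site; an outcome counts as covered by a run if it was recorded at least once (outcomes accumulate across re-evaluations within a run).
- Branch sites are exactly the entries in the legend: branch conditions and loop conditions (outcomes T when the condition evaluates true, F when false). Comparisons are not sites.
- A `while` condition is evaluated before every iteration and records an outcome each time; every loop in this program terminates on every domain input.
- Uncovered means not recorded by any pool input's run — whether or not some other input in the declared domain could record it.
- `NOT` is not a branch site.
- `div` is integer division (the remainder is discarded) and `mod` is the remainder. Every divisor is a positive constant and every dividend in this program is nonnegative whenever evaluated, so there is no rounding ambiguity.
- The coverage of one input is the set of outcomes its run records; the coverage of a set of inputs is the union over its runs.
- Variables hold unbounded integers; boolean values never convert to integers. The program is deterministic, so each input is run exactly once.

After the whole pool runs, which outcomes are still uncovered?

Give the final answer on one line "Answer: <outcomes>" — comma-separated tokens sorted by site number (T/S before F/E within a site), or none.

run #1 (g=3, r=9) records B1=T, B2=T, B2=F, B3=T, B4=F
run #2 (g=7, r=5) records B1=T, B2=T, B2=F, B3=F, B5=T
run #3 (g=10, r=4) records B1=F, B2=T, B2=F, B3=F, B5=T
run #4 (g=10, r=10) records B1=F, B2=T, B2=F, B3=T, B4=F
run #5 (g=8, r=0) records B1=T, B2=T, B2=F, B3=F, B5=T
run #6 (g=5, r=1) records B1=T, B2=T, B2=F, B3=F, B5=T
union over the pool: B1=T, B1=F, B2=T, B2=F, B3=T, B3=F, B4=F, B5=T
uncovered (2 of 10): B4=T, B5=F

Answer: B4=T, B5=F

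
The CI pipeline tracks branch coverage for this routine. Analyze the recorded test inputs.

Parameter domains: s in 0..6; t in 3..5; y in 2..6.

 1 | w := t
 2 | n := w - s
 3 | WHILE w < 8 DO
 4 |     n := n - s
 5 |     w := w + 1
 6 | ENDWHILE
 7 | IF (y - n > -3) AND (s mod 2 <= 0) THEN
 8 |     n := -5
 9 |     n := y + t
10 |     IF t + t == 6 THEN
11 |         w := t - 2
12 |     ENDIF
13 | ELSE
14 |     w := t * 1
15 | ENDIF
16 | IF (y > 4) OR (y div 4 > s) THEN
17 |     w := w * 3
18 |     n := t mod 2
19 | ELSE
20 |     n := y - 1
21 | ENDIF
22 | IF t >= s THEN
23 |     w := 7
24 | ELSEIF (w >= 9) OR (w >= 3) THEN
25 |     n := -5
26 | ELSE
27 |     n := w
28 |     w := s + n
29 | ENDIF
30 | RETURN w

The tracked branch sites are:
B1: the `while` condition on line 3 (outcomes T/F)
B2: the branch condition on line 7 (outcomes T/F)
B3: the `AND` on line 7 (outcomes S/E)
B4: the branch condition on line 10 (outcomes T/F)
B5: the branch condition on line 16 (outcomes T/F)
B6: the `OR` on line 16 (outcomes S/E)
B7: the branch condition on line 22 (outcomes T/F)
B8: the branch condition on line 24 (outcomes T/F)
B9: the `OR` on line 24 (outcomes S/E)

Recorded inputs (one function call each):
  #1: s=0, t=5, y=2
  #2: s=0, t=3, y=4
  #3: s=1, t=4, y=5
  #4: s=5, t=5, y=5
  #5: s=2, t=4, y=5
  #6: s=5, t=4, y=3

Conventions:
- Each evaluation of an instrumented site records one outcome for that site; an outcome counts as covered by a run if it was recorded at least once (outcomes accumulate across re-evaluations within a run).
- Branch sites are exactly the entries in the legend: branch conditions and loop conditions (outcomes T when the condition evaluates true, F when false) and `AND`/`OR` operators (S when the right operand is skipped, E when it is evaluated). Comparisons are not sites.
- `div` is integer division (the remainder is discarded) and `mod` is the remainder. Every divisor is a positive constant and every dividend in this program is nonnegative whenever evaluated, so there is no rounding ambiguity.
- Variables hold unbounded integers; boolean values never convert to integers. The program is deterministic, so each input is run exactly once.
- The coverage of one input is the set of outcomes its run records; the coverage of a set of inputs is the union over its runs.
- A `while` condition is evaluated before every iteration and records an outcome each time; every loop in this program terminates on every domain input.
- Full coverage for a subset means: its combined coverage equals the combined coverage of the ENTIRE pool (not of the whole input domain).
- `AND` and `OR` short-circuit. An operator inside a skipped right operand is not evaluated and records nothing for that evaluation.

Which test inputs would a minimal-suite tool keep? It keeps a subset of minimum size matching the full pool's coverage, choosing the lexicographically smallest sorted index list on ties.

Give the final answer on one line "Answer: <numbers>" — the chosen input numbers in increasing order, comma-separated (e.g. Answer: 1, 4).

#1 (s=0, t=5, y=2) -> B1->T, B1->T, B1->T, B1->F, B3->S, B2->F, B6->E, B5->F, B7->T; covered: B1=T, B1=F, B2=F, B3=S, B5=F, B6=E, B7=T
#2 (s=0, t=3, y=4) -> B1->T, B1->T, B1->T, B1->T, B1->T, B1->F, B3->E, B2->T, B4->T, B6->E, B5->T, B7->T; covered: B1=T, B1=F, B2=T, B3=E, B4=T, B5=T, B6=E, B7=T
#3 (s=1, t=4, y=5) -> B1->T, B1->T, B1->T, B1->T, B1->F, B3->E, B2->F, B6->S, B5->T, B7->T; covered: B1=T, B1=F, B2=F, B3=E, B5=T, B6=S, B7=T
#4 (s=5, t=5, y=5) -> B1->T, B1->T, B1->T, B1->F, B3->E, B2->F, B6->S, B5->T, B7->T; covered: B1=T, B1=F, B2=F, B3=E, B5=T, B6=S, B7=T
#5 (s=2, t=4, y=5) -> B1->T, B1->T, B1->T, B1->T, B1->F, B3->E, B2->T, B4->F, B6->S, B5->T, B7->T; covered: B1=T, B1=F, B2=T, B3=E, B4=F, B5=T, B6=S, B7=T
#6 (s=5, t=4, y=3) -> B1->T, B1->T, B1->T, B1->T, B1->F, B3->E, B2->F, B6->E, B5->F, B7->F, B9->E, B8->T; covered: B1=T, B1=F, B2=F, B3=E, B5=F, B6=E, B7=F, B8=T, B9=E
the full pool covers 16 outcomes: B1=T, B1=F, B2=T, B2=F, B3=S, B3=E, B4=T, B4=F, B5=T, B5=F, B6=S, B6=E, B7=T, B7=F, B8=T, B9=E
checked all size-1 subsets: none covers 16 outcomes (max 9/16)
checked all size-2 subsets: none covers 16 outcomes (max 14/16)
checked all size-3 subsets: none covers 16 outcomes (max 15/16)
inputs {1, 2, 5, 6} (size 4) cover everything; no size-4 subset with a lexicographically smaller index list covers all 16

Answer: 1, 2, 5, 6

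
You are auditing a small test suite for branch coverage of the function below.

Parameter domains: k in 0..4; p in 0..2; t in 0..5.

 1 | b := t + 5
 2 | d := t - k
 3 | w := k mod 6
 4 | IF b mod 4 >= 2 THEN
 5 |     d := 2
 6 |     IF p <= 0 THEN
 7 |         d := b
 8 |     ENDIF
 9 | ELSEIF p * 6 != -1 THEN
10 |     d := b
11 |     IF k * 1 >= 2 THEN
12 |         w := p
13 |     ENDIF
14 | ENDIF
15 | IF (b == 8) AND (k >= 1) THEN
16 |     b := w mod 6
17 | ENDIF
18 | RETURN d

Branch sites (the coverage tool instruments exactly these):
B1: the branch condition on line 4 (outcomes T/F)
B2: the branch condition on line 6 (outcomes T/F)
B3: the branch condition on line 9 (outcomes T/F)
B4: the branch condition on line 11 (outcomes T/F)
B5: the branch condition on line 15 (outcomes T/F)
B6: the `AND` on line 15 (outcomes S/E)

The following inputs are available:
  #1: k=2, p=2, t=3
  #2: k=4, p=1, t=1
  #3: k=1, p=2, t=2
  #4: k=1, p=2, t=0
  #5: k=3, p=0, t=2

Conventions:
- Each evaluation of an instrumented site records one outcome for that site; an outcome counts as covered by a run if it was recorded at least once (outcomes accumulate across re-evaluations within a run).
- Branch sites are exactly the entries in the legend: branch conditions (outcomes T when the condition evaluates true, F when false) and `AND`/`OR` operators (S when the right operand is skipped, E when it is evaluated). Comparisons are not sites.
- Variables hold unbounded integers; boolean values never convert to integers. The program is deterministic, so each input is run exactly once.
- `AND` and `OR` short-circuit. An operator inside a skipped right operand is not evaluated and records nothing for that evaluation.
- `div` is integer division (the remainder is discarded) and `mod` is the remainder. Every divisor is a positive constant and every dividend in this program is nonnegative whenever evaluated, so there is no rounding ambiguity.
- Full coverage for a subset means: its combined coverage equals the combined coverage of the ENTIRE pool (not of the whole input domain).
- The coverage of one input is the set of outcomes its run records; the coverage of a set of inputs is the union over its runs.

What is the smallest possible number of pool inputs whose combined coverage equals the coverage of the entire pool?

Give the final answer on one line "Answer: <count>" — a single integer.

test 1 (k=2, p=2, t=3) fires B1->F, B3->T, B4->T, B6->E, B5->T; hits B1=F, B3=T, B4=T, B5=T, B6=E
test 2 (k=4, p=1, t=1) fires B1->T, B2->F, B6->S, B5->F; hits B1=T, B2=F, B5=F, B6=S
test 3 (k=1, p=2, t=2) fires B1->T, B2->F, B6->S, B5->F; hits B1=T, B2=F, B5=F, B6=S
test 4 (k=1, p=2, t=0) fires B1->F, B3->T, B4->F, B6->S, B5->F; hits B1=F, B3=T, B4=F, B5=F, B6=S
test 5 (k=3, p=0, t=2) fires B1->T, B2->T, B6->S, B5->F; hits B1=T, B2=T, B5=F, B6=S
together the pool reaches 11 outcomes: B1=T, B1=F, B2=T, B2=F, B3=T, B4=T, B4=F, B5=T, B5=F, B6=S, B6=E
every size-1 subset falls short of the 11 outcomes (best: 5/11)
every size-2 subset falls short of the 11 outcomes (best: 9/11)
every size-3 subset falls short of the 11 outcomes (best: 10/11)
inputs {1, 2, 4, 5} (size 4) cover everything; no size-4 subset with a lexicographically smaller index list covers all 11

Answer: 4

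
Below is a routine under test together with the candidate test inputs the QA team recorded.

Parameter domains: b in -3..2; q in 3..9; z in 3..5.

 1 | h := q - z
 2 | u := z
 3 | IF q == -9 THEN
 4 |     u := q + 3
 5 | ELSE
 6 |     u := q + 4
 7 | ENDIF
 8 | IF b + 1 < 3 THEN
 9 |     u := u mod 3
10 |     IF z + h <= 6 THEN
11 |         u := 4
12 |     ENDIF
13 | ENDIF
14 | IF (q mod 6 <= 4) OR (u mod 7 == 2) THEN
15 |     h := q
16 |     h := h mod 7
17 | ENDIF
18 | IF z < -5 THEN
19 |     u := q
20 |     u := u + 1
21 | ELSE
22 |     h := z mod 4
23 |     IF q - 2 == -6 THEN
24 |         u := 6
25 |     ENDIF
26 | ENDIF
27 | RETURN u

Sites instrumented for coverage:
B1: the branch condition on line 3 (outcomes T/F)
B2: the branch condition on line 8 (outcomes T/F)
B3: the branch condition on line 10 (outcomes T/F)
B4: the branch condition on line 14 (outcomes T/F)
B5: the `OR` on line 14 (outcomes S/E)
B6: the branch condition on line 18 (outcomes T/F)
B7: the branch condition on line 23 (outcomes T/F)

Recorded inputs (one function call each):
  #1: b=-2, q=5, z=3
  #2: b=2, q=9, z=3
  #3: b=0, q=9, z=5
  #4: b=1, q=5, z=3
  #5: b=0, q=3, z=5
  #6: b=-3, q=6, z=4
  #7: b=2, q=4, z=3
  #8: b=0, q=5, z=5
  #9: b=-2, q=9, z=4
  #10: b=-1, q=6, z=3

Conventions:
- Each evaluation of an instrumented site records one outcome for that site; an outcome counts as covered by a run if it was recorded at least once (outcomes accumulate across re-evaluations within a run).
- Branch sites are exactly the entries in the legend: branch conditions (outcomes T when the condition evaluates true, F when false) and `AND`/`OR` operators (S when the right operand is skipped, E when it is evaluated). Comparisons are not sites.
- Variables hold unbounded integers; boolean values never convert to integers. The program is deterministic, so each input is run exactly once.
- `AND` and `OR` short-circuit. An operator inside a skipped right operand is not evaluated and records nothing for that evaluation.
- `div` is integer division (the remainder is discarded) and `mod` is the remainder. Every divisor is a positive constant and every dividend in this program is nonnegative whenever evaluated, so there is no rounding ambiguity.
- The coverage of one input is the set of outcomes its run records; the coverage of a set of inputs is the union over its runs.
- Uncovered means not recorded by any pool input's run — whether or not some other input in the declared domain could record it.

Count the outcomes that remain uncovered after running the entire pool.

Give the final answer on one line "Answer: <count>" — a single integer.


test 1 (b=-2, q=5, z=3) hits B1=F, B2=T, B3=T, B4=F, B5=E, B6=F, B7=F
test 2 (b=2, q=9, z=3) hits B1=F, B2=F, B4=T, B5=S, B6=F, B7=F
test 3 (b=0, q=9, z=5) hits B1=F, B2=T, B3=F, B4=T, B5=S, B6=F, B7=F
test 4 (b=1, q=5, z=3) hits B1=F, B2=T, B3=T, B4=F, B5=E, B6=F, B7=F
test 5 (b=0, q=3, z=5) hits B1=F, B2=T, B3=T, B4=T, B5=S, B6=F, B7=F
test 6 (b=-3, q=6, z=4) hits B1=F, B2=T, B3=T, B4=T, B5=S, B6=F, B7=F
test 7 (b=2, q=4, z=3) hits B1=F, B2=F, B4=T, B5=S, B6=F, B7=F
test 8 (b=0, q=5, z=5) hits B1=F, B2=T, B3=T, B4=F, B5=E, B6=F, B7=F
test 9 (b=-2, q=9, z=4) hits B1=F, B2=T, B3=F, B4=T, B5=S, B6=F, B7=F
test 10 (b=-1, q=6, z=3) hits B1=F, B2=T, B3=T, B4=T, B5=S, B6=F, B7=F
union over the pool: B1=F, B2=T, B2=F, B3=T, B3=F, B4=T, B4=F, B5=S, B5=E, B6=F, B7=F
uncovered (3 of 14): B1=T, B6=T, B7=T
Answer: 3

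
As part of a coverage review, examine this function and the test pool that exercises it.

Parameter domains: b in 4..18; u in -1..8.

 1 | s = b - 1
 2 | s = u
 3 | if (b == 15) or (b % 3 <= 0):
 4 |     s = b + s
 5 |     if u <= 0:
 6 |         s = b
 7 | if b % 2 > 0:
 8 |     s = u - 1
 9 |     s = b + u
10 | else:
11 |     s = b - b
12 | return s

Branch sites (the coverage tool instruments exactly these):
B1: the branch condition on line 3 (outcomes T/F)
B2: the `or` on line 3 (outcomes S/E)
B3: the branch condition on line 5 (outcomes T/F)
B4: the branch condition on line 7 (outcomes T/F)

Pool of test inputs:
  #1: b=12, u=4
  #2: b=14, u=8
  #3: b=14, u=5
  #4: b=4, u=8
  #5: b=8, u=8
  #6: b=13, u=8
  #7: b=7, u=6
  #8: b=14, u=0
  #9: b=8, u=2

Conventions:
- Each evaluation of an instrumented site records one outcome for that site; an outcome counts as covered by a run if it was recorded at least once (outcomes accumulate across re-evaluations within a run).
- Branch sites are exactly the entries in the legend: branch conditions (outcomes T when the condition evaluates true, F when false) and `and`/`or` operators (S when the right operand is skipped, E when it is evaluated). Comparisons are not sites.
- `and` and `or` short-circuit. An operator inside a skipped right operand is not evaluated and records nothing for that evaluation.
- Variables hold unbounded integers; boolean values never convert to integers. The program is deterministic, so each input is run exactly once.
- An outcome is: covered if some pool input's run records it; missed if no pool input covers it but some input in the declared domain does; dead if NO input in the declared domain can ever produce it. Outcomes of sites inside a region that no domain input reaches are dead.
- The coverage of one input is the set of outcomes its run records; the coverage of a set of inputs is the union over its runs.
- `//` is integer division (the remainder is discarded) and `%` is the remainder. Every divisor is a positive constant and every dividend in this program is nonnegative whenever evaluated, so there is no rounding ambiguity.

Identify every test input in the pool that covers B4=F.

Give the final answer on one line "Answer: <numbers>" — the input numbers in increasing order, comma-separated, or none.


input #1 (b=12, u=4): produces B4=F
input #2 (b=14, u=8): produces B4=F
input #3 (b=14, u=5): produces B4=F
input #4 (b=4, u=8): produces B4=F
input #5 (b=8, u=8): produces B4=F
input #6 (b=13, u=8): does not produce B4=F
input #7 (b=7, u=6): does not produce B4=F
input #8 (b=14, u=0): produces B4=F
input #9 (b=8, u=2): produces B4=F
Answer: 1, 2, 3, 4, 5, 8, 9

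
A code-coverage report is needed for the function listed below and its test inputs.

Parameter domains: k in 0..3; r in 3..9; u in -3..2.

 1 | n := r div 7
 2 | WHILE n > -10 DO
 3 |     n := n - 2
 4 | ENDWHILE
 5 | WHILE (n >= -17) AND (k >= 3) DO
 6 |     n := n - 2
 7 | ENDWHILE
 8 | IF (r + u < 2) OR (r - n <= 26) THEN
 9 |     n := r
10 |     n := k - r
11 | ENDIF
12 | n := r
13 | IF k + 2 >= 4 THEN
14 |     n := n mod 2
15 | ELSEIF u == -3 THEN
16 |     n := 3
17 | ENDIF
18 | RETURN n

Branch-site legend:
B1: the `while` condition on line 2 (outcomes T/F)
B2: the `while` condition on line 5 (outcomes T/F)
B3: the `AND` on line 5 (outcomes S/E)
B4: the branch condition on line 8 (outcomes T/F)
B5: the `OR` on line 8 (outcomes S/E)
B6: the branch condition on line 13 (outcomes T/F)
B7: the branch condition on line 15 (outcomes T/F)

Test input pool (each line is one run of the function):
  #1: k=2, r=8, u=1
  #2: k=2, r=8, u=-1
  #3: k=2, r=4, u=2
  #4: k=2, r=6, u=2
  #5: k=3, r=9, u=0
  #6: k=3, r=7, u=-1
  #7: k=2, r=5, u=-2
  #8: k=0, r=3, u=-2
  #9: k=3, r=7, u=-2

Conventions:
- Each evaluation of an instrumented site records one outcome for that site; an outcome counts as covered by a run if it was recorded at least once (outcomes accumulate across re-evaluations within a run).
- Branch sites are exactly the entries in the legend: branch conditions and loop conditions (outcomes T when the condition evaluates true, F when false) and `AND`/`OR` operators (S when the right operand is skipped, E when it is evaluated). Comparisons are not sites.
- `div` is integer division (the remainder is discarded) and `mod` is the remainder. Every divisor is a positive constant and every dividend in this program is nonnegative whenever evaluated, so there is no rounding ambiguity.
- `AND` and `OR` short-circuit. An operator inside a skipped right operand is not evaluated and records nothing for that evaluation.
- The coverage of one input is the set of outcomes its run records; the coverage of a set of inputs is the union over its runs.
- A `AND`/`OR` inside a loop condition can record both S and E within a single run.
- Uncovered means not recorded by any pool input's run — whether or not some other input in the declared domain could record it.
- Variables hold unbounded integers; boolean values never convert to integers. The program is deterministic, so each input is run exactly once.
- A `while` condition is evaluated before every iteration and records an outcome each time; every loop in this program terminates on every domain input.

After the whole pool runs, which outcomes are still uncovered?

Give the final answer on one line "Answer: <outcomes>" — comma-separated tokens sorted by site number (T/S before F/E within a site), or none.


input #1 (k=2, r=8, u=1): covers B1=T, B1=F, B2=F, B3=E, B4=T, B5=E, B6=T
input #2 (k=2, r=8, u=-1): covers B1=T, B1=F, B2=F, B3=E, B4=T, B5=E, B6=T
input #3 (k=2, r=4, u=2): covers B1=T, B1=F, B2=F, B3=E, B4=T, B5=E, B6=T
input #4 (k=2, r=6, u=2): covers B1=T, B1=F, B2=F, B3=E, B4=T, B5=E, B6=T
input #5 (k=3, r=9, u=0): covers B1=T, B1=F, B2=T, B2=F, B3=S, B3=E, B4=F, B5=E, B6=T
input #6 (k=3, r=7, u=-1): covers B1=T, B1=F, B2=T, B2=F, B3=S, B3=E, B4=T, B5=E, B6=T
input #7 (k=2, r=5, u=-2): covers B1=T, B1=F, B2=F, B3=E, B4=T, B5=E, B6=T
input #8 (k=0, r=3, u=-2): covers B1=T, B1=F, B2=F, B3=E, B4=T, B5=S, B6=F, B7=F
input #9 (k=3, r=7, u=-2): covers B1=T, B1=F, B2=T, B2=F, B3=S, B3=E, B4=T, B5=E, B6=T
union over the pool: B1=T, B1=F, B2=T, B2=F, B3=S, B3=E, B4=T, B4=F, B5=S, B5=E, B6=T, B6=F, B7=F
uncovered (1 of 14): B7=T
Answer: B7=T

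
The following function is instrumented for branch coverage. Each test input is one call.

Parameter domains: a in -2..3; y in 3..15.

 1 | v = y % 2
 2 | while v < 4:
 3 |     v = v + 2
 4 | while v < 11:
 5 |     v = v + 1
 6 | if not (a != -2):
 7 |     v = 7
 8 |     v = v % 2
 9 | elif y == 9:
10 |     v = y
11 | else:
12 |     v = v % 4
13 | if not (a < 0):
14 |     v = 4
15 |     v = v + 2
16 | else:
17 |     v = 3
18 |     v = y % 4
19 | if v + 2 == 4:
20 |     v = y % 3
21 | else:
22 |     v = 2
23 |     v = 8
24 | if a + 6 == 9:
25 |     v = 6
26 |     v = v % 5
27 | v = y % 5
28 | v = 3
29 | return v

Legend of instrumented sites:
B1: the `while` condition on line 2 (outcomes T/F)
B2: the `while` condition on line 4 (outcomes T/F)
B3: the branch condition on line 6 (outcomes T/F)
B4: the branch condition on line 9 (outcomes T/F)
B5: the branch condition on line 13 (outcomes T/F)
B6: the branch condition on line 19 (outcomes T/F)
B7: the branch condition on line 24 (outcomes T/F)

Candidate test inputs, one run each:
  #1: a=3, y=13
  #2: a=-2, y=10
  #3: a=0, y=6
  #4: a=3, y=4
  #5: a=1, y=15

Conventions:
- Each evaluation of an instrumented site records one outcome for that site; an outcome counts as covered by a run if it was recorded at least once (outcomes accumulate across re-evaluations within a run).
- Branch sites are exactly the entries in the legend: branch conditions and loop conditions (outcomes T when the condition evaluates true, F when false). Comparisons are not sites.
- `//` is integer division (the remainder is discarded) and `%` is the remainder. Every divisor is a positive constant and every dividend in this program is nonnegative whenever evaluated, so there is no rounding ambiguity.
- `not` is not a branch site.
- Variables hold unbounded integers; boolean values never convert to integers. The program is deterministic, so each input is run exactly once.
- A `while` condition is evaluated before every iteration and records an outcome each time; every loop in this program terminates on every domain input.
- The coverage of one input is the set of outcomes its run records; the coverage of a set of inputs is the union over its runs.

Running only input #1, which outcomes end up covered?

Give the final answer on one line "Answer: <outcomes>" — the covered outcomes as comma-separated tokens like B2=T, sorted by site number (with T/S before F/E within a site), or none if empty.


Tracing the run of input #1 (a=3, y=13):
  B1->T, B1->T, B1->F, B2->T, B2->T, B2->T, B2->T, B2->T, B2->T, B2->F
  B3->F, B4->F, B5->T, B6->F, B7->T
collecting distinct outcomes: B1=T, B1=F, B2=T, B2=F, B3=F, B4=F, B5=T, B6=F, B7=T
Answer: B1=T, B1=F, B2=T, B2=F, B3=F, B4=F, B5=T, B6=F, B7=T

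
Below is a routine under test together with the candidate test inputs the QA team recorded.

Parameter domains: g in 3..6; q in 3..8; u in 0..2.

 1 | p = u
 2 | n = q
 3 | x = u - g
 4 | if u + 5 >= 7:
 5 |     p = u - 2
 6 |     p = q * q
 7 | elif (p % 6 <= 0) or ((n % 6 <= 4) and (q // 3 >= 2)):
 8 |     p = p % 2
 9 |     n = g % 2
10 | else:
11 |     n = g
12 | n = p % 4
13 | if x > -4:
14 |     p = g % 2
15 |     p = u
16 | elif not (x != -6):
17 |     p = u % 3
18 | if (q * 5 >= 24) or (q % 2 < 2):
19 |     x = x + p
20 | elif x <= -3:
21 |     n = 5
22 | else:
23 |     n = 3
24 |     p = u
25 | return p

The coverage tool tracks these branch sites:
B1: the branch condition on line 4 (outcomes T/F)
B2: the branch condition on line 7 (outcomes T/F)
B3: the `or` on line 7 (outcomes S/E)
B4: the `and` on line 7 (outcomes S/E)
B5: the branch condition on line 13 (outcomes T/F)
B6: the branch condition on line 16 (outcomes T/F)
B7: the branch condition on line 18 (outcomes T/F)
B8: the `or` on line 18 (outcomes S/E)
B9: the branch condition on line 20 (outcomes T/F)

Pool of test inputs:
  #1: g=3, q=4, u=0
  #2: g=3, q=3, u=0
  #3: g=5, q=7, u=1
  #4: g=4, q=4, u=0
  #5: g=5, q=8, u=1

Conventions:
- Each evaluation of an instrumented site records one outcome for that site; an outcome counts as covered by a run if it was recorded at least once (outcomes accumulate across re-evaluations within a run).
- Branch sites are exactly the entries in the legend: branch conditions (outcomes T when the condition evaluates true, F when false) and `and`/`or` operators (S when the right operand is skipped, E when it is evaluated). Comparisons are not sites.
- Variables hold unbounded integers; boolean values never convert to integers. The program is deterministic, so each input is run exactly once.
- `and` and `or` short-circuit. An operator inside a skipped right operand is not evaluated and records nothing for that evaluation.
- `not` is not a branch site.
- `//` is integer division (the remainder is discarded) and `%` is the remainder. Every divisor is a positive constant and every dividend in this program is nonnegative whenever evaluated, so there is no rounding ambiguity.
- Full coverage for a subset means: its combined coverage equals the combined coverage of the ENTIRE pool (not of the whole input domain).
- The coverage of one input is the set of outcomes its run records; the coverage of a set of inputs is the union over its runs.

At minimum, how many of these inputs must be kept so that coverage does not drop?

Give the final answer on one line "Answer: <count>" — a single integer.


input #1 (g=3, q=4, u=0): events B1->F, B3->S, B2->T, B5->T, B8->E, B7->T; covers B1=F, B2=T, B3=S, B5=T, B7=T, B8=E
input #2 (g=3, q=3, u=0): events B1->F, B3->S, B2->T, B5->T, B8->E, B7->T; covers B1=F, B2=T, B3=S, B5=T, B7=T, B8=E
input #3 (g=5, q=7, u=1): events B1->F, B3->E, B4->E, B2->T, B5->F, B6->F, B8->S, B7->T; covers B1=F, B2=T, B3=E, B4=E, B5=F, B6=F, B7=T, B8=S
input #4 (g=4, q=4, u=0): events B1->F, B3->S, B2->T, B5->F, B6->F, B8->E, B7->T; covers B1=F, B2=T, B3=S, B5=F, B6=F, B7=T, B8=E
input #5 (g=5, q=8, u=1): events B1->F, B3->E, B4->E, B2->T, B5->F, B6->F, B8->S, B7->T; covers B1=F, B2=T, B3=E, B4=E, B5=F, B6=F, B7=T, B8=S
the full pool covers 11 outcomes: B1=F, B2=T, B3=S, B3=E, B4=E, B5=T, B5=F, B6=F, B7=T, B8=S, B8=E
size 1 is not enough: best union over all size-1 subsets is 8/11
at size 2, {1, 3} reaches all 11 outcomes; every lexicographically earlier size-2 subset fails
Answer: 2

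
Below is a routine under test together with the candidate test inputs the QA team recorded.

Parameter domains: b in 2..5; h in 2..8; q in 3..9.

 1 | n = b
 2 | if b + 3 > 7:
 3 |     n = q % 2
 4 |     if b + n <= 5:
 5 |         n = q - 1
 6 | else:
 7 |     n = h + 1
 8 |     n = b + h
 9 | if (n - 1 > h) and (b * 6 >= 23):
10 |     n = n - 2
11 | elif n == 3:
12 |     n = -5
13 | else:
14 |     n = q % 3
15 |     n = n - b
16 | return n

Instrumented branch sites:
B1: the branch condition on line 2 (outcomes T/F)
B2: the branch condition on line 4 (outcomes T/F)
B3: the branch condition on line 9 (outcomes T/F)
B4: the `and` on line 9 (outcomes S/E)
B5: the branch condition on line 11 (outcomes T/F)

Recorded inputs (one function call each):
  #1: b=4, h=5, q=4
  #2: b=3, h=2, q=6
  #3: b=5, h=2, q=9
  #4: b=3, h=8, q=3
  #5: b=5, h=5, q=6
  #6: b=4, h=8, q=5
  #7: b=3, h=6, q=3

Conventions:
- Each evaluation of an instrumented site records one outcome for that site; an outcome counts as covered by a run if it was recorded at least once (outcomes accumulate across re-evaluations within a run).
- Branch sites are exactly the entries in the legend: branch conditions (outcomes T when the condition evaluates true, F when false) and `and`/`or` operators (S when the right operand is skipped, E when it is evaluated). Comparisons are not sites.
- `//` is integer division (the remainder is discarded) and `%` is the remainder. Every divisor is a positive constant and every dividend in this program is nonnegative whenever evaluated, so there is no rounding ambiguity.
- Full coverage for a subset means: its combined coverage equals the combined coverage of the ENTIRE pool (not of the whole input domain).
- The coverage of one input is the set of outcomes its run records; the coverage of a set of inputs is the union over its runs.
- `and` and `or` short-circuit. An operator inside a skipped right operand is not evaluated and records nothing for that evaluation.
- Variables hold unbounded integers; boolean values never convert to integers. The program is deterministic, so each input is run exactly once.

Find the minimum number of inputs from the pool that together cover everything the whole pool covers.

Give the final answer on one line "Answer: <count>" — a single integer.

input #1, b=4, h=5, q=4: events B1->F, B4->E, B3->T; outcomes B1=F, B3=T, B4=E
input #2, b=3, h=2, q=6: events B1->F, B4->E, B3->F, B5->F; outcomes B1=F, B3=F, B4=E, B5=F
input #3, b=5, h=2, q=9: events B1->T, B2->F, B4->S, B3->F, B5->F; outcomes B1=T, B2=F, B3=F, B4=S, B5=F
input #4, b=3, h=8, q=3: events B1->F, B4->E, B3->F, B5->F; outcomes B1=F, B3=F, B4=E, B5=F
input #5, b=5, h=5, q=6: events B1->T, B2->T, B4->S, B3->F, B5->F; outcomes B1=T, B2=T, B3=F, B4=S, B5=F
input #6, b=4, h=8, q=5: events B1->F, B4->E, B3->T; outcomes B1=F, B3=T, B4=E
input #7, b=3, h=6, q=3: events B1->F, B4->E, B3->F, B5->F; outcomes B1=F, B3=F, B4=E, B5=F
pool-wide coverage (9 outcomes): B1=T, B1=F, B2=T, B2=F, B3=T, B3=F, B4=S, B4=E, B5=F
every size-1 subset falls short of the 9 outcomes (best: 5/9)
every size-2 subset falls short of the 9 outcomes (best: 8/9)
size 3: inputs {1, 3, 5} cover all 9 outcomes, and no lexicographically smaller subset of this size does

Answer: 3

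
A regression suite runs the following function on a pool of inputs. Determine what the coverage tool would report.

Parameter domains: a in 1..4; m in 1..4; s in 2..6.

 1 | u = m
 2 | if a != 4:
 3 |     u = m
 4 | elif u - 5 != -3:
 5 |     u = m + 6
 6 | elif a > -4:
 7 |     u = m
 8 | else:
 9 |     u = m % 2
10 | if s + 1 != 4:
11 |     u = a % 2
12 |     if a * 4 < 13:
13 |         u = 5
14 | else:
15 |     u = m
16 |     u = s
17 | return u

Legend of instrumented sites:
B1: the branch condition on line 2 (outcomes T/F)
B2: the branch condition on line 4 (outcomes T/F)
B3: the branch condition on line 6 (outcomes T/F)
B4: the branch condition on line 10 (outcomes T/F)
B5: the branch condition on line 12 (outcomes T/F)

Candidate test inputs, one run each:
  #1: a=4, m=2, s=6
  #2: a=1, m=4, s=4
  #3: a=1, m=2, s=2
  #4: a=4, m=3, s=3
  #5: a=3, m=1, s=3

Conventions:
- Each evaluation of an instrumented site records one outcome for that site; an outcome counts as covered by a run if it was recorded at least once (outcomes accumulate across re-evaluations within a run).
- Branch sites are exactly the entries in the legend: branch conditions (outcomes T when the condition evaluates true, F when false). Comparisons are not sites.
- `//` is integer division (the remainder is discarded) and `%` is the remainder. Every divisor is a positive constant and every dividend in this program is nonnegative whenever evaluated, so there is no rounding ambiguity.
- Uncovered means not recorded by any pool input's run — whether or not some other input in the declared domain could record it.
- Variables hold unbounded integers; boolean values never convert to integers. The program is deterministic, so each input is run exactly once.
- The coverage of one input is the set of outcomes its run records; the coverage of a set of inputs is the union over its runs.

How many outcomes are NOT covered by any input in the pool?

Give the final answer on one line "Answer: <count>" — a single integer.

input #1, a=4, m=2, s=6: events B1->F, B2->F, B3->T, B4->T, B5->F; outcomes B1=F, B2=F, B3=T, B4=T, B5=F
input #2, a=1, m=4, s=4: events B1->T, B4->T, B5->T; outcomes B1=T, B4=T, B5=T
input #3, a=1, m=2, s=2: events B1->T, B4->T, B5->T; outcomes B1=T, B4=T, B5=T
input #4, a=4, m=3, s=3: events B1->F, B2->T, B4->F; outcomes B1=F, B2=T, B4=F
input #5, a=3, m=1, s=3: events B1->T, B4->F; outcomes B1=T, B4=F
union over the pool: B1=T, B1=F, B2=T, B2=F, B3=T, B4=T, B4=F, B5=T, B5=F
uncovered (1 of 10): B3=F

Answer: 1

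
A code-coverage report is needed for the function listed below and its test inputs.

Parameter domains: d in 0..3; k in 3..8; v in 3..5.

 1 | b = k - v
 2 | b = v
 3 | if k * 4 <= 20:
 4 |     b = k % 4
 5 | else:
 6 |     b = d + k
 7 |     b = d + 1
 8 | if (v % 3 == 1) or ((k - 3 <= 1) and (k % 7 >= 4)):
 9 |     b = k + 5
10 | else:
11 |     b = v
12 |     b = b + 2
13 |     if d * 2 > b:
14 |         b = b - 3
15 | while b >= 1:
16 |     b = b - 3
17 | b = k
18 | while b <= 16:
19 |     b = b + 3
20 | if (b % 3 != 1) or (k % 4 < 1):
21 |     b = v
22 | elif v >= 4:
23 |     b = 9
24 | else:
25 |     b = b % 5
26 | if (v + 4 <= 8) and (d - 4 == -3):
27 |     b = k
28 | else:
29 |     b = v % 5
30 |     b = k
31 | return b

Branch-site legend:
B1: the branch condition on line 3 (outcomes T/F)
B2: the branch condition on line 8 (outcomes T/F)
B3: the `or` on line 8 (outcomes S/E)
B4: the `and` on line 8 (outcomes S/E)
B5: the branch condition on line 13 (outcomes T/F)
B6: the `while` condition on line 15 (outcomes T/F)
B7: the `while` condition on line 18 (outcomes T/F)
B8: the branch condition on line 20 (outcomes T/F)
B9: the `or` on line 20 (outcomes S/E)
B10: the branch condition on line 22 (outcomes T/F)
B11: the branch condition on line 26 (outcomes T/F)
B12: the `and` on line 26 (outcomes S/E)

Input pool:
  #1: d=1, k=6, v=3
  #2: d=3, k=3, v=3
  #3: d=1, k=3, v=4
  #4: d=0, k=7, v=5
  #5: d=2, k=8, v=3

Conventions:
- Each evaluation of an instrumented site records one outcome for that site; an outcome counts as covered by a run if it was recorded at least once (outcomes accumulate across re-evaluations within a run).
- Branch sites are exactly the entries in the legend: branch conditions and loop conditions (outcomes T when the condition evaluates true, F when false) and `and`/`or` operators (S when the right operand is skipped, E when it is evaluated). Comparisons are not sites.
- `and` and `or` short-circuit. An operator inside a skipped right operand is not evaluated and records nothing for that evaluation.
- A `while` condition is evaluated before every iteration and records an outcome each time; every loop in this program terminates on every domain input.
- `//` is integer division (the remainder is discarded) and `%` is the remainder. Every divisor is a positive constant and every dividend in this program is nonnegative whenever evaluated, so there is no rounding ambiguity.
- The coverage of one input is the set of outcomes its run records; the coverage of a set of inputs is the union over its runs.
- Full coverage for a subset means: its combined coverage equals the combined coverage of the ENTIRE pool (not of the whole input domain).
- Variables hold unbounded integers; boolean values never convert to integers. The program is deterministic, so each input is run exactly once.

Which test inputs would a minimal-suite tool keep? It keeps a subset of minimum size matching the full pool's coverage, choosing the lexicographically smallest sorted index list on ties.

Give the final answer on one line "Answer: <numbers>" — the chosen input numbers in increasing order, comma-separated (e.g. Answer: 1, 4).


input #1, d=1, k=6, v=3: events B1->F, B3->E, B4->S, B2->F, B5->F, B6->T, B6->T, B6->F, B7->T, B7->T, B7->T, B7->T, B7->F, B9->S, ...; outcomes B1=F, B2=F, B3=E, B4=S, B5=F, B6=T, B6=F, B7=T, B7=F, B8=T, B9=S, B11=T, B12=E
input #2, d=3, k=3, v=3: events B1->T, B3->E, B4->E, B2->F, B5->T, B6->T, B6->F, B7->T, B7->T, B7->T, B7->T, B7->T, B7->F, B9->S, ...; outcomes B1=T, B2=F, B3=E, B4=E, B5=T, B6=T, B6=F, B7=T, B7=F, B8=T, B9=S, B11=F, B12=E
input #3, d=1, k=3, v=4: events B1->T, B3->S, B2->T, B6->T, B6->T, B6->T, B6->F, B7->T, B7->T, B7->T, B7->T, B7->T, B7->F, B9->S, ...; outcomes B1=T, B2=T, B3=S, B6=T, B6=F, B7=T, B7=F, B8=T, B9=S, B11=T, B12=E
input #4, d=0, k=7, v=5: events B1->F, B3->E, B4->S, B2->F, B5->F, B6->T, B6->T, B6->T, B6->F, B7->T, B7->T, B7->T, B7->T, B7->F, ...; outcomes B1=F, B2=F, B3=E, B4=S, B5=F, B6=T, B6=F, B7=T, B7=F, B8=F, B9=E, B10=T, B11=F, B12=S
input #5, d=2, k=8, v=3: events B1->F, B3->E, B4->S, B2->F, B5->F, B6->T, B6->T, B6->F, B7->T, B7->T, B7->T, B7->F, B9->S, B8->T, ...; outcomes B1=F, B2=F, B3=E, B4=S, B5=F, B6=T, B6=F, B7=T, B7=F, B8=T, B9=S, B11=F, B12=E
pool-wide coverage (23 outcomes): B1=T, B1=F, B2=T, B2=F, B3=S, B3=E, B4=S, B4=E, B5=T, B5=F, B6=T, B6=F, B7=T, B7=F, B8=T, B8=F, B9=S, B9=E, B10=T, B11=T, B11=F, B12=S, B12=E
size 1 is not enough: best union over all size-1 subsets is 14/23
size 2 is not enough: best union over all size-2 subsets is 21/23
inputs {2, 3, 4} (size 3) cover everything; no size-3 subset with a lexicographically smaller index list covers all 23
Answer: 2, 3, 4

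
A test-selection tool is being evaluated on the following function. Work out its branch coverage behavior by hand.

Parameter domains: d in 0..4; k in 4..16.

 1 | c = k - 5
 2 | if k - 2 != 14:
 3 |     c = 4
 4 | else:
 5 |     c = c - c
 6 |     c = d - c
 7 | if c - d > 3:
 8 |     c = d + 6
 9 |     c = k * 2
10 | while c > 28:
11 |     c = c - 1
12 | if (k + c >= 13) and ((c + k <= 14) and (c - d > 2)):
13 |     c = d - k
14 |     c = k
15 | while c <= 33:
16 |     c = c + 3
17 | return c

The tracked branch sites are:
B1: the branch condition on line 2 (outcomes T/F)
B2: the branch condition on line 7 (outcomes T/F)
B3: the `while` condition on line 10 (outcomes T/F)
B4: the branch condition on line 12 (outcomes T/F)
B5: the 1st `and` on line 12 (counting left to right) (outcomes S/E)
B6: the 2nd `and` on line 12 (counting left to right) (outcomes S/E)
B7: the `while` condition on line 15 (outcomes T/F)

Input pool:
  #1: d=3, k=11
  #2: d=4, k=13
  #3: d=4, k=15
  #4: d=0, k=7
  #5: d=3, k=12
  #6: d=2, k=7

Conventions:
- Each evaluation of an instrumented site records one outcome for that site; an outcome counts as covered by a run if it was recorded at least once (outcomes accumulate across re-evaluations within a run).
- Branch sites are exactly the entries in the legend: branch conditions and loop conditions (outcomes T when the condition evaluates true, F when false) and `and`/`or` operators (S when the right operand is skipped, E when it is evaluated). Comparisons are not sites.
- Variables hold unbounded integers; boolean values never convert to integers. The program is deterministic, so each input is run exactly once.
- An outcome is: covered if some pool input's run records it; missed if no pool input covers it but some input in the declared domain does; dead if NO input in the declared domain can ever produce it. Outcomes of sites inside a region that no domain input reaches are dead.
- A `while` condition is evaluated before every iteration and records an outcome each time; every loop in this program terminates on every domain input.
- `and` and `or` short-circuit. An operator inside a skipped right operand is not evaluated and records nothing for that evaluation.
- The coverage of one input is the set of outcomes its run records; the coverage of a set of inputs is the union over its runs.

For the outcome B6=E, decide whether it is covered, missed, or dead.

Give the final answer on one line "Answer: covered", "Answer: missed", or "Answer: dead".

no pool input records B6=E
but domain input (d=1, k=9) does record it -> reachable, so missed

Answer: missed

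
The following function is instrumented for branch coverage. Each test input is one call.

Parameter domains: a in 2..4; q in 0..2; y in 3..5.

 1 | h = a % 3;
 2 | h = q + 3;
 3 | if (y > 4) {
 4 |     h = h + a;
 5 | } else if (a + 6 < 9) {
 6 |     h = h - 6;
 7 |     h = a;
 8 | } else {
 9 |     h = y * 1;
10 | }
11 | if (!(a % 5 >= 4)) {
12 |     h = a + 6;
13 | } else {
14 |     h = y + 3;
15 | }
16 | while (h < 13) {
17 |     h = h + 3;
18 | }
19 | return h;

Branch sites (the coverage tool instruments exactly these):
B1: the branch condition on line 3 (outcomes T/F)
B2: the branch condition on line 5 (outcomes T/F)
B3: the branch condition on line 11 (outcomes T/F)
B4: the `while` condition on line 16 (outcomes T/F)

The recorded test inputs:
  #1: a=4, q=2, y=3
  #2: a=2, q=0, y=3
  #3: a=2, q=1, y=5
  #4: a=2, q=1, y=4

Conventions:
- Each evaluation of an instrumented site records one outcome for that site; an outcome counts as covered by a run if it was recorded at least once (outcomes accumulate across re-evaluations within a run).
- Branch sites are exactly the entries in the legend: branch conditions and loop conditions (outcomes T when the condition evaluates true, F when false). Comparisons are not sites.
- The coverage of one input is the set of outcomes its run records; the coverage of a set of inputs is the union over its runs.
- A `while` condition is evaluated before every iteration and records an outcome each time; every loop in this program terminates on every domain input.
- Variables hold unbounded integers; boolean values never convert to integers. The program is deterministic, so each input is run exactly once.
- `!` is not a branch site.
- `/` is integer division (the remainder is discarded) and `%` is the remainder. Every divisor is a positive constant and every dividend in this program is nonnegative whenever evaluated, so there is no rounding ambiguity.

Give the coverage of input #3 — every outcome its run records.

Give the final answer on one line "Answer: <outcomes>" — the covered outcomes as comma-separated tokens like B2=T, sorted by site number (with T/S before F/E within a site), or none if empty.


Running input #3 (a=2, q=1, y=5), event by event:
  B1->T, B3->T, B4->T, B4->T, B4->F
collecting distinct outcomes: B1=T, B3=T, B4=T, B4=F
Answer: B1=T, B3=T, B4=T, B4=F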